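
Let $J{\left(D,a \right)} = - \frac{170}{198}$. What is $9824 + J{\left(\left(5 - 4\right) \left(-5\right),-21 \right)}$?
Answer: $\frac{972491}{99} \approx 9823.1$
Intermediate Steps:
$J{\left(D,a \right)} = - \frac{85}{99}$ ($J{\left(D,a \right)} = \left(-170\right) \frac{1}{198} = - \frac{85}{99}$)
$9824 + J{\left(\left(5 - 4\right) \left(-5\right),-21 \right)} = 9824 - \frac{85}{99} = \frac{972491}{99}$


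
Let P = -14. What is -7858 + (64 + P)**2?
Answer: -5358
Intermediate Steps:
-7858 + (64 + P)**2 = -7858 + (64 - 14)**2 = -7858 + 50**2 = -7858 + 2500 = -5358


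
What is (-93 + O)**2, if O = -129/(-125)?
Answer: 132158016/15625 ≈ 8458.1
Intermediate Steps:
O = 129/125 (O = -129*(-1/125) = 129/125 ≈ 1.0320)
(-93 + O)**2 = (-93 + 129/125)**2 = (-11496/125)**2 = 132158016/15625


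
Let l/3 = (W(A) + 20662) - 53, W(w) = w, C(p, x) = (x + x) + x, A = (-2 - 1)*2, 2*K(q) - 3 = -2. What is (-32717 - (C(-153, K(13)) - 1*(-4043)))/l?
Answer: -73523/123618 ≈ -0.59476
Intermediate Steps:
K(q) = ½ (K(q) = 3/2 + (½)*(-2) = 3/2 - 1 = ½)
A = -6 (A = -3*2 = -6)
C(p, x) = 3*x (C(p, x) = 2*x + x = 3*x)
l = 61809 (l = 3*((-6 + 20662) - 53) = 3*(20656 - 53) = 3*20603 = 61809)
(-32717 - (C(-153, K(13)) - 1*(-4043)))/l = (-32717 - (3*(½) - 1*(-4043)))/61809 = (-32717 - (3/2 + 4043))*(1/61809) = (-32717 - 1*8089/2)*(1/61809) = (-32717 - 8089/2)*(1/61809) = -73523/2*1/61809 = -73523/123618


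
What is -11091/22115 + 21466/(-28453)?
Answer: -790292813/629238095 ≈ -1.2560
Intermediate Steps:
-11091/22115 + 21466/(-28453) = -11091*1/22115 + 21466*(-1/28453) = -11091/22115 - 21466/28453 = -790292813/629238095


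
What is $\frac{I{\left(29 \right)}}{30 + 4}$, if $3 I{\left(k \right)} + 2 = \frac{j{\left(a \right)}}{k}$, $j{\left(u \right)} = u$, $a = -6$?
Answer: $- \frac{32}{1479} \approx -0.021636$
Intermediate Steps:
$I{\left(k \right)} = - \frac{2}{3} - \frac{2}{k}$ ($I{\left(k \right)} = - \frac{2}{3} + \frac{\left(-6\right) \frac{1}{k}}{3} = - \frac{2}{3} - \frac{2}{k}$)
$\frac{I{\left(29 \right)}}{30 + 4} = \frac{- \frac{2}{3} - \frac{2}{29}}{30 + 4} = \frac{- \frac{2}{3} - \frac{2}{29}}{34} = \frac{1}{34} \left(- \frac{64}{87}\right) = - \frac{32}{1479}$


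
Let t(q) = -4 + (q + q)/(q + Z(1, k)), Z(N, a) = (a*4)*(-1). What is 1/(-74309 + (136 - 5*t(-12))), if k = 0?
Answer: -1/74163 ≈ -1.3484e-5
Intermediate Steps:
Z(N, a) = -4*a (Z(N, a) = (4*a)*(-1) = -4*a)
t(q) = -2 (t(q) = -4 + (q + q)/(q - 4*0) = -4 + (2*q)/(q + 0) = -4 + (2*q)/q = -4 + 2 = -2)
1/(-74309 + (136 - 5*t(-12))) = 1/(-74309 + (136 - 5*(-2))) = 1/(-74309 + (136 + 10)) = 1/(-74309 + 146) = 1/(-74163) = -1/74163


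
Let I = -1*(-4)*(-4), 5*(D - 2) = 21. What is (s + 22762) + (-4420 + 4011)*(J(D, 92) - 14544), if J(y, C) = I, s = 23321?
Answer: 6001123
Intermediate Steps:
D = 31/5 (D = 2 + (⅕)*21 = 2 + 21/5 = 31/5 ≈ 6.2000)
I = -16 (I = 4*(-4) = -16)
J(y, C) = -16
(s + 22762) + (-4420 + 4011)*(J(D, 92) - 14544) = (23321 + 22762) + (-4420 + 4011)*(-16 - 14544) = 46083 - 409*(-14560) = 46083 + 5955040 = 6001123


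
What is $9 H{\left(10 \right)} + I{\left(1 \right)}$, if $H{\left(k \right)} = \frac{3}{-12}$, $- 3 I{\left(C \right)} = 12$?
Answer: $- \frac{25}{4} \approx -6.25$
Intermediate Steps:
$I{\left(C \right)} = -4$ ($I{\left(C \right)} = \left(- \frac{1}{3}\right) 12 = -4$)
$H{\left(k \right)} = - \frac{1}{4}$ ($H{\left(k \right)} = 3 \left(- \frac{1}{12}\right) = - \frac{1}{4}$)
$9 H{\left(10 \right)} + I{\left(1 \right)} = 9 \left(- \frac{1}{4}\right) - 4 = - \frac{9}{4} - 4 = - \frac{25}{4}$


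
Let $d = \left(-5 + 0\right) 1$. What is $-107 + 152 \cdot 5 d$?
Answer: $-3907$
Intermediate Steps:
$d = -5$ ($d = \left(-5\right) 1 = -5$)
$-107 + 152 \cdot 5 d = -107 + 152 \cdot 5 \left(-5\right) = -107 + 152 \left(-25\right) = -107 - 3800 = -3907$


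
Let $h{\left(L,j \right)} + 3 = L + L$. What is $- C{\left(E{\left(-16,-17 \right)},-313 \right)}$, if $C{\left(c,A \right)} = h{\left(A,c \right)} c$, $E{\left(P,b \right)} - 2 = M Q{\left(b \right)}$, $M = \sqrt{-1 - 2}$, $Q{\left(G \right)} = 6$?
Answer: $1258 + 3774 i \sqrt{3} \approx 1258.0 + 6536.8 i$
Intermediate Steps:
$h{\left(L,j \right)} = -3 + 2 L$ ($h{\left(L,j \right)} = -3 + \left(L + L\right) = -3 + 2 L$)
$M = i \sqrt{3}$ ($M = \sqrt{-3} = i \sqrt{3} \approx 1.732 i$)
$E{\left(P,b \right)} = 2 + 6 i \sqrt{3}$ ($E{\left(P,b \right)} = 2 + i \sqrt{3} \cdot 6 = 2 + 6 i \sqrt{3}$)
$C{\left(c,A \right)} = c \left(-3 + 2 A\right)$ ($C{\left(c,A \right)} = \left(-3 + 2 A\right) c = c \left(-3 + 2 A\right)$)
$- C{\left(E{\left(-16,-17 \right)},-313 \right)} = - \left(2 + 6 i \sqrt{3}\right) \left(-3 + 2 \left(-313\right)\right) = - \left(2 + 6 i \sqrt{3}\right) \left(-3 - 626\right) = - \left(2 + 6 i \sqrt{3}\right) \left(-629\right) = - (-1258 - 3774 i \sqrt{3}) = 1258 + 3774 i \sqrt{3}$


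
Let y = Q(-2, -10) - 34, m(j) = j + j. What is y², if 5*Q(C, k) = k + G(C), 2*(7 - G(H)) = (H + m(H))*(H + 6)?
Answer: 25921/25 ≈ 1036.8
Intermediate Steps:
m(j) = 2*j
G(H) = 7 - 3*H*(6 + H)/2 (G(H) = 7 - (H + 2*H)*(H + 6)/2 = 7 - 3*H*(6 + H)/2)
Q(C, k) = 7/5 - 9*C/5 - 3*C²/10 + k/5 (Q(C, k) = (k + (7 - 9*C - 3*C²/2))/5 = (7 + k - 9*C - 3*C²/2)/5 = 7/5 - 9*C/5 - 3*C²/10 + k/5)
y = -161/5 (y = (7/5 - 9/5*(-2) - 3/10*(-2)² + (⅕)*(-10)) - 34 = (7/5 + 18/5 - 3/10*4 - 2) - 34 = (7/5 + 18/5 - 6/5 - 2) - 34 = 9/5 - 34 = -161/5 ≈ -32.200)
y² = (-161/5)² = 25921/25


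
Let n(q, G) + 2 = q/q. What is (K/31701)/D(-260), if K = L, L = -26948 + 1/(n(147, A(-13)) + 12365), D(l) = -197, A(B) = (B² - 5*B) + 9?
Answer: 333185071/77214379308 ≈ 0.0043151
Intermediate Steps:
A(B) = 9 + B² - 5*B
n(q, G) = -1 (n(q, G) = -2 + q/q = -2 + 1 = -1)
L = -333185071/12364 (L = -26948 + 1/(-1 + 12365) = -26948 + 1/12364 = -333185071/12364 ≈ -26948.)
K = -333185071/12364 ≈ -26948.
(K/31701)/D(-260) = -333185071/12364/31701/(-197) = -333185071/12364*1/31701*(-1/197) = -333185071/391951164*(-1/197) = 333185071/77214379308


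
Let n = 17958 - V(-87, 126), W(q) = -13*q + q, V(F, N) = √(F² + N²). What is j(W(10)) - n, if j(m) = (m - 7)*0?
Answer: -17958 + 3*√2605 ≈ -17805.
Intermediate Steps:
W(q) = -12*q
j(m) = 0 (j(m) = (-7 + m)*0 = 0)
n = 17958 - 3*√2605 (n = 17958 - √((-87)² + 126²) = 17958 - √(7569 + 15876) = 17958 - √23445 = 17958 - 3*√2605 ≈ 17805.)
j(W(10)) - n = 0 - (17958 - 3*√2605) = 0 + (-17958 + 3*√2605) = -17958 + 3*√2605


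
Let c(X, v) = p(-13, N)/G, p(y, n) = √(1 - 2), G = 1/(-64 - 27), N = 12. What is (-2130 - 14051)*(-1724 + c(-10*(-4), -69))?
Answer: 27896044 + 1472471*I ≈ 2.7896e+7 + 1.4725e+6*I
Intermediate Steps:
G = -1/91 (G = 1/(-91) = -1/91 ≈ -0.010989)
p(y, n) = I (p(y, n) = √(-1) = I)
c(X, v) = -91*I (c(X, v) = I/(-1/91) = I*(-91) = -91*I)
(-2130 - 14051)*(-1724 + c(-10*(-4), -69)) = (-2130 - 14051)*(-1724 - 91*I) = -16181*(-1724 - 91*I) = 27896044 + 1472471*I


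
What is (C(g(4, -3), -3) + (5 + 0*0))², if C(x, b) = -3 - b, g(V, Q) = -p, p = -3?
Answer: 25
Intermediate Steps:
g(V, Q) = 3 (g(V, Q) = -1*(-3) = 3)
(C(g(4, -3), -3) + (5 + 0*0))² = ((-3 - 1*(-3)) + (5 + 0*0))² = ((-3 + 3) + (5 + 0))² = (0 + 5)² = 5² = 25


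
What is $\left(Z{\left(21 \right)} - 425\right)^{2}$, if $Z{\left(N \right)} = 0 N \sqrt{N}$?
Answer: $180625$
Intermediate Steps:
$Z{\left(N \right)} = 0$ ($Z{\left(N \right)} = 0 \sqrt{N} = 0$)
$\left(Z{\left(21 \right)} - 425\right)^{2} = \left(0 - 425\right)^{2} = \left(-425\right)^{2} = 180625$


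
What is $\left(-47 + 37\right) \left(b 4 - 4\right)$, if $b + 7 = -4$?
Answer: $480$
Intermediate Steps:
$b = -11$ ($b = -7 - 4 = -11$)
$\left(-47 + 37\right) \left(b 4 - 4\right) = \left(-47 + 37\right) \left(\left(-11\right) 4 - 4\right) = - 10 \left(-44 - 4\right) = \left(-10\right) \left(-48\right) = 480$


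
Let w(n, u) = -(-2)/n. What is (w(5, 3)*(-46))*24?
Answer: -2208/5 ≈ -441.60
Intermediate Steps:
w(n, u) = 2/n
(w(5, 3)*(-46))*24 = ((2/5)*(-46))*24 = -92/5*24 = -2208/5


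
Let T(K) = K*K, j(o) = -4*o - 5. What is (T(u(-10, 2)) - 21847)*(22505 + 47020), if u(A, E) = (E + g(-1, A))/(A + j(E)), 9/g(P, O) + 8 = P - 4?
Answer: -135792291964950/89401 ≈ -1.5189e+9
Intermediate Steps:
g(P, O) = 9/(-12 + P) (g(P, O) = 9/(-8 + (P - 4)) = 9/(-8 + (-4 + P)) = 9/(-12 + P))
j(o) = -5 - 4*o
u(A, E) = (-9/13 + E)/(-5 + A - 4*E) (u(A, E) = (E + 9/(-12 - 1))/(A + (-5 - 4*E)) = (E + 9/(-13))/(-5 + A - 4*E) = (E + 9*(-1/13))/(-5 + A - 4*E) = (E - 9/13)/(-5 + A - 4*E) = (-9/13 + E)/(-5 + A - 4*E))
T(K) = K**2
(T(u(-10, 2)) - 21847)*(22505 + 47020) = (((9/13 - 1*2)/(5 - 1*(-10) + 4*2))**2 - 21847)*(22505 + 47020) = (((9/13 - 2)/(5 + 10 + 8))**2 - 21847)*69525 = ((-17/13/23)**2 - 21847)*69525 = (((1/23)*(-17/13))**2 - 21847)*69525 = ((-17/299)**2 - 21847)*69525 = (289/89401 - 21847)*69525 = -1953143358/89401*69525 = -135792291964950/89401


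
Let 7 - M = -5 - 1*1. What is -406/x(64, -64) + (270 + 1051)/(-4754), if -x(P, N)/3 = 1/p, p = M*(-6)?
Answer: -50184545/4754 ≈ -10556.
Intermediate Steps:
M = 13 (M = 7 - (-5 - 1*1) = 7 - (-5 - 1) = 7 - 1*(-6) = 7 + 6 = 13)
p = -78 (p = 13*(-6) = -78)
x(P, N) = 1/26 (x(P, N) = -3/(-78) = -3*(-1/78) = 1/26)
-406/x(64, -64) + (270 + 1051)/(-4754) = -406/1/26 + (270 + 1051)/(-4754) = -406*26 + 1321*(-1/4754) = -10556 - 1321/4754 = -50184545/4754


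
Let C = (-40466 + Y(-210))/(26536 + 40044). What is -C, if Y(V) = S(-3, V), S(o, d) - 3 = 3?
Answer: 2023/3329 ≈ 0.60769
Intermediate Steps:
S(o, d) = 6 (S(o, d) = 3 + 3 = 6)
Y(V) = 6
C = -2023/3329 (C = (-40466 + 6)/(26536 + 40044) = -40460/66580 = -40460*1/66580 = -2023/3329 ≈ -0.60769)
-C = -1*(-2023/3329) = 2023/3329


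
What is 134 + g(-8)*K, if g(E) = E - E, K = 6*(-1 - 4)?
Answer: 134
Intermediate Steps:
K = -30 (K = 6*(-5) = -30)
g(E) = 0
134 + g(-8)*K = 134 + 0*(-30) = 134 + 0 = 134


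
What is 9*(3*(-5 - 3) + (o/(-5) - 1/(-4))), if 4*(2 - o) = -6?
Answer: -4401/20 ≈ -220.05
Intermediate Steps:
o = 7/2 (o = 2 - ¼*(-6) = 2 + 3/2 = 7/2 ≈ 3.5000)
9*(3*(-5 - 3) + (o/(-5) - 1/(-4))) = 9*(3*(-5 - 3) + ((7/2)/(-5) - 1/(-4))) = 9*(3*(-8) + ((7/2)*(-⅕) - 1*(-¼))) = 9*(-24 + (-7/10 + ¼)) = 9*(-24 - 9/20) = 9*(-489/20) = -4401/20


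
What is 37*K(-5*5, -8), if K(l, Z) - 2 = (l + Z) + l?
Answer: -2072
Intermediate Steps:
K(l, Z) = 2 + Z + 2*l (K(l, Z) = 2 + ((l + Z) + l) = 2 + ((Z + l) + l) = 2 + (Z + 2*l) = 2 + Z + 2*l)
37*K(-5*5, -8) = 37*(2 - 8 + 2*(-5*5)) = 37*(2 - 8 + 2*(-25)) = 37*(2 - 8 - 50) = 37*(-56) = -2072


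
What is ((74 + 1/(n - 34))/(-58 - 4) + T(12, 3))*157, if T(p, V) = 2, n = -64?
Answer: 769457/6076 ≈ 126.64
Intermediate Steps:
((74 + 1/(n - 34))/(-58 - 4) + T(12, 3))*157 = ((74 + 1/(-64 - 34))/(-58 - 4) + 2)*157 = ((74 + 1/(-98))/(-62) + 2)*157 = ((74 - 1/98)*(-1/62) + 2)*157 = ((7251/98)*(-1/62) + 2)*157 = (-7251/6076 + 2)*157 = (4901/6076)*157 = 769457/6076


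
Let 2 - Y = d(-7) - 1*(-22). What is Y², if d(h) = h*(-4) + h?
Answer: 1681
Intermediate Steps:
d(h) = -3*h (d(h) = -4*h + h = -3*h)
Y = -41 (Y = 2 - (-3*(-7) - 1*(-22)) = 2 - (21 + 22) = 2 - 1*43 = 2 - 43 = -41)
Y² = (-41)² = 1681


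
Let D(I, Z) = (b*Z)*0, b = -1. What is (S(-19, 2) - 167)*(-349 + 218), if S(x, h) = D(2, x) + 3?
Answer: 21484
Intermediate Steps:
D(I, Z) = 0 (D(I, Z) = -Z*0 = 0)
S(x, h) = 3 (S(x, h) = 0 + 3 = 3)
(S(-19, 2) - 167)*(-349 + 218) = (3 - 167)*(-349 + 218) = -164*(-131) = 21484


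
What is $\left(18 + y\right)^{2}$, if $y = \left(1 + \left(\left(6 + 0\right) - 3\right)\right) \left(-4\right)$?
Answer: $4$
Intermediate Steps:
$y = -16$ ($y = \left(1 + \left(6 - 3\right)\right) \left(-4\right) = \left(1 + 3\right) \left(-4\right) = 4 \left(-4\right) = -16$)
$\left(18 + y\right)^{2} = \left(18 - 16\right)^{2} = 2^{2} = 4$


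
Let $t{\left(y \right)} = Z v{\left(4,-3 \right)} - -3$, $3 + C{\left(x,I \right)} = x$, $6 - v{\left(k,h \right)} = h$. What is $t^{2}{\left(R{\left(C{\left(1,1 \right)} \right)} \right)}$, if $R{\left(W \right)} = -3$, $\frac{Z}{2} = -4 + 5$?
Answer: $441$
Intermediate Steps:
$v{\left(k,h \right)} = 6 - h$
$Z = 2$ ($Z = 2 \left(-4 + 5\right) = 2 \cdot 1 = 2$)
$C{\left(x,I \right)} = -3 + x$
$t{\left(y \right)} = 21$ ($t{\left(y \right)} = 2 \left(6 - -3\right) - -3 = 2 \left(6 + 3\right) + 3 = 2 \cdot 9 + 3 = 18 + 3 = 21$)
$t^{2}{\left(R{\left(C{\left(1,1 \right)} \right)} \right)} = 21^{2} = 441$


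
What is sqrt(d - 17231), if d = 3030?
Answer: I*sqrt(14201) ≈ 119.17*I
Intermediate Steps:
sqrt(d - 17231) = sqrt(3030 - 17231) = sqrt(-14201) = I*sqrt(14201)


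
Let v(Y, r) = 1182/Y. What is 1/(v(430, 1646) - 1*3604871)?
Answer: -215/775046674 ≈ -2.7740e-7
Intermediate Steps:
1/(v(430, 1646) - 1*3604871) = 1/(1182/430 - 1*3604871) = 1/(1182*(1/430) - 3604871) = 1/(591/215 - 3604871) = 1/(-775046674/215) = -215/775046674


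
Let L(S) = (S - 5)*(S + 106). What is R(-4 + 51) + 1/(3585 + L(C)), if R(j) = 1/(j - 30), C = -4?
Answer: 2684/45339 ≈ 0.059198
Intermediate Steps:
R(j) = 1/(-30 + j)
L(S) = (-5 + S)*(106 + S)
R(-4 + 51) + 1/(3585 + L(C)) = 1/(-30 + (-4 + 51)) + 1/(3585 + (-530 + (-4)² + 101*(-4))) = 1/(-30 + 47) + 1/(3585 + (-530 + 16 - 404)) = 1/17 + 1/(3585 - 918) = 1/17 + 1/2667 = 2684/45339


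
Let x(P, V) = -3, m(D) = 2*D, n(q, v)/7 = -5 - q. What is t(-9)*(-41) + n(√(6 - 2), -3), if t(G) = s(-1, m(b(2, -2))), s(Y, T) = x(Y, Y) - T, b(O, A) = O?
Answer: 238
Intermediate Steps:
n(q, v) = -35 - 7*q (n(q, v) = 7*(-5 - q) = -35 - 7*q)
s(Y, T) = -3 - T
t(G) = -7 (t(G) = -3 - 2*2 = -3 - 1*4 = -3 - 4 = -7)
t(-9)*(-41) + n(√(6 - 2), -3) = -7*(-41) + (-35 - 7*√(6 - 2)) = 287 + (-35 - 7*√4) = 287 + (-35 - 7*2) = 287 + (-35 - 14) = 287 - 49 = 238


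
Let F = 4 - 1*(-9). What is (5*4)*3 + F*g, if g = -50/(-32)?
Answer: 1285/16 ≈ 80.313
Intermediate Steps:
g = 25/16 (g = -50*(-1/32) = 25/16 ≈ 1.5625)
F = 13 (F = 4 + 9 = 13)
(5*4)*3 + F*g = (5*4)*3 + 13*(25/16) = 20*3 + 325/16 = 60 + 325/16 = 1285/16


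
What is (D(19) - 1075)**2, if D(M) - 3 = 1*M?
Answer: 1108809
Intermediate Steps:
D(M) = 3 + M (D(M) = 3 + 1*M = 3 + M)
(D(19) - 1075)**2 = ((3 + 19) - 1075)**2 = (22 - 1075)**2 = (-1053)**2 = 1108809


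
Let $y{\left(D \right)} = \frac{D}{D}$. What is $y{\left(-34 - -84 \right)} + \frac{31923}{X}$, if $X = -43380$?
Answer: $\frac{1273}{4820} \approx 0.26411$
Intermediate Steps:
$y{\left(D \right)} = 1$
$y{\left(-34 - -84 \right)} + \frac{31923}{X} = 1 + \frac{31923}{-43380} = 1 + 31923 \left(- \frac{1}{43380}\right) = 1 - \frac{3547}{4820} = \frac{1273}{4820}$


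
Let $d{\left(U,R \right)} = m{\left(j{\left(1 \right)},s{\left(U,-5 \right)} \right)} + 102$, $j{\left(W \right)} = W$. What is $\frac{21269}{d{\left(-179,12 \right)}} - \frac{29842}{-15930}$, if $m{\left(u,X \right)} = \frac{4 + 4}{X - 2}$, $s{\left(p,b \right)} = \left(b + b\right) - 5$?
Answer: $\frac{2905682591}{13747590} \approx 211.36$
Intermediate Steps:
$s{\left(p,b \right)} = -5 + 2 b$ ($s{\left(p,b \right)} = 2 b - 5 = -5 + 2 b$)
$m{\left(u,X \right)} = \frac{8}{-2 + X}$
$d{\left(U,R \right)} = \frac{1726}{17}$ ($d{\left(U,R \right)} = \frac{8}{-2 + \left(-5 + 2 \left(-5\right)\right)} + 102 = \frac{8}{-2 - 15} + 102 = \frac{8}{-17} + 102 = 8 \left(- \frac{1}{17}\right) + 102 = - \frac{8}{17} + 102 = \frac{1726}{17}$)
$\frac{21269}{d{\left(-179,12 \right)}} - \frac{29842}{-15930} = \frac{21269}{\frac{1726}{17}} - \frac{29842}{-15930} = 21269 \cdot \frac{17}{1726} - - \frac{14921}{7965} = \frac{361573}{1726} + \frac{14921}{7965} = \frac{2905682591}{13747590}$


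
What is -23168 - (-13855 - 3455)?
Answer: -5858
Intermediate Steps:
-23168 - (-13855 - 3455) = -23168 - 1*(-17310) = -23168 + 17310 = -5858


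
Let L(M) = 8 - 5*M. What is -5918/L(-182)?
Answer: -2959/459 ≈ -6.4466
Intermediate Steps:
-5918/L(-182) = -5918/(8 - 5*(-182)) = -5918/(8 + 910) = -5918/918 = -5918*1/918 = -2959/459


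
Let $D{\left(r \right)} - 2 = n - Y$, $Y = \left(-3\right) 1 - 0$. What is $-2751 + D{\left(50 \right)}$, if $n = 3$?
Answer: $-2743$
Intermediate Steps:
$Y = -3$ ($Y = -3 + 0 = -3$)
$D{\left(r \right)} = 8$ ($D{\left(r \right)} = 2 + \left(3 - -3\right) = 2 + \left(3 + 3\right) = 2 + 6 = 8$)
$-2751 + D{\left(50 \right)} = -2751 + 8 = -2743$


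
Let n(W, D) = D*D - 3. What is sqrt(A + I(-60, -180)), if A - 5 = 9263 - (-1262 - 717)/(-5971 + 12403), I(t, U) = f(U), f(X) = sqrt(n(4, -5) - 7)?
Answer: sqrt(23964729510 + 2585664*sqrt(15))/1608 ≈ 96.292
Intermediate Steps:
n(W, D) = -3 + D**2 (n(W, D) = D**2 - 3 = -3 + D**2)
f(X) = sqrt(15) (f(X) = sqrt((-3 + (-5)**2) - 7) = sqrt((-3 + 25) - 7) = sqrt(22 - 7) = sqrt(15))
I(t, U) = sqrt(15)
A = 59613755/6432 (A = 5 + (9263 - (-1262 - 717)/(-5971 + 12403)) = 5 + (9263 - (-1979)/6432) = 5 + (9263 - 1*(-1979/6432)) = 5 + (9263 + 1979/6432) = 5 + 59581595/6432 = 59613755/6432 ≈ 9268.3)
sqrt(A + I(-60, -180)) = sqrt(59613755/6432 + sqrt(15))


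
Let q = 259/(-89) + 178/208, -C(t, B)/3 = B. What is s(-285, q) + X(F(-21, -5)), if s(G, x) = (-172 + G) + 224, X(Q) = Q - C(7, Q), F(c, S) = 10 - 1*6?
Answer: -217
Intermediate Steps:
C(t, B) = -3*B
F(c, S) = 4 (F(c, S) = 10 - 6 = 4)
X(Q) = 4*Q (X(Q) = Q - (-3)*Q = Q + 3*Q = 4*Q)
q = -19015/9256 (q = 259*(-1/89) + 178*(1/208) = -259/89 + 89/104 = -19015/9256 ≈ -2.0543)
s(G, x) = 52 + G
s(-285, q) + X(F(-21, -5)) = (52 - 285) + 4*4 = -233 + 16 = -217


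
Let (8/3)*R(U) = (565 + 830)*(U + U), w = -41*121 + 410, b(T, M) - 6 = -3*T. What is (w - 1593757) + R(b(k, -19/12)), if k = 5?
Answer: -6430897/4 ≈ -1.6077e+6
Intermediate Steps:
b(T, M) = 6 - 3*T
w = -4551 (w = -4961 + 410 = -4551)
R(U) = 4185*U/4 (R(U) = 3*((565 + 830)*(U + U))/8 = 3*(1395*(2*U))/8 = 3*(2790*U)/8 = 4185*U/4)
(w - 1593757) + R(b(k, -19/12)) = (-4551 - 1593757) + 4185*(6 - 3*5)/4 = -1598308 + 4185*(6 - 15)/4 = -1598308 + (4185/4)*(-9) = -1598308 - 37665/4 = -6430897/4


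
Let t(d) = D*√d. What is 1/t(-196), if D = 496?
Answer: -I/6944 ≈ -0.00014401*I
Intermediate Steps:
t(d) = 496*√d
1/t(-196) = 1/(496*√(-196)) = 1/(496*(14*I)) = 1/(6944*I) = -I/6944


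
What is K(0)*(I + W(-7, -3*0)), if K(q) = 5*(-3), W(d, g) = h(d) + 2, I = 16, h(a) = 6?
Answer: -360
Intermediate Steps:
W(d, g) = 8 (W(d, g) = 6 + 2 = 8)
K(q) = -15
K(0)*(I + W(-7, -3*0)) = -15*(16 + 8) = -15*24 = -360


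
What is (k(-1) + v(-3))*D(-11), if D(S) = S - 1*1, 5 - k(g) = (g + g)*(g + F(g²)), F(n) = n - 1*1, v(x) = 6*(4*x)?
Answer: 828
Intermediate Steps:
v(x) = 24*x
F(n) = -1 + n (F(n) = n - 1 = -1 + n)
k(g) = 5 - 2*g*(-1 + g + g²) (k(g) = 5 - (g + g)*(g + (-1 + g²)) = 5 - 2*g*(-1 + g + g²))
D(S) = -1 + S (D(S) = S - 1 = -1 + S)
(k(-1) + v(-3))*D(-11) = ((5 - 2*(-1)² - 2*(-1)*(-1 + (-1)²)) + 24*(-3))*(-1 - 11) = ((5 - 2*1 - 2*(-1)*(-1 + 1)) - 72)*(-12) = ((5 - 2 - 2*(-1)*0) - 72)*(-12) = ((5 - 2 + 0) - 72)*(-12) = (3 - 72)*(-12) = -69*(-12) = 828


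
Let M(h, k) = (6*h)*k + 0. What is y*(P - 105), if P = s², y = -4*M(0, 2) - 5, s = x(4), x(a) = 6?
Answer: 345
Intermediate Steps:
M(h, k) = 6*h*k (M(h, k) = 6*h*k + 0 = 6*h*k)
s = 6
y = -5 (y = -24*0*2 - 5 = -4*0 - 5 = 0 - 5 = -5)
P = 36 (P = 6² = 36)
y*(P - 105) = -5*(36 - 105) = -5*(-69) = 345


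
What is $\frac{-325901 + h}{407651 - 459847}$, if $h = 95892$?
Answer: $\frac{230009}{52196} \approx 4.4066$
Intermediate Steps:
$\frac{-325901 + h}{407651 - 459847} = \frac{-325901 + 95892}{407651 - 459847} = - \frac{230009}{-52196} = \left(-230009\right) \left(- \frac{1}{52196}\right) = \frac{230009}{52196}$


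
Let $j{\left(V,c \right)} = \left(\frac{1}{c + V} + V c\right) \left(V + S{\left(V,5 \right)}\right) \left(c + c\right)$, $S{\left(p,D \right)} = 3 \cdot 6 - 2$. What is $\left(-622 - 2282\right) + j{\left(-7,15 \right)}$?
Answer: $- \frac{124881}{4} \approx -31220.0$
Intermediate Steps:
$S{\left(p,D \right)} = 16$ ($S{\left(p,D \right)} = 18 - 2 = 16$)
$j{\left(V,c \right)} = 2 c \left(16 + V\right) \left(\frac{1}{V + c} + V c\right)$ ($j{\left(V,c \right)} = \left(\frac{1}{c + V} + V c\right) \left(V + 16\right) \left(c + c\right) = \left(\frac{1}{V + c} + V c\right) \left(16 + V\right) 2 c = \left(\frac{1}{V + c} + V c\right) 2 c \left(16 + V\right) = 2 c \left(16 + V\right) \left(\frac{1}{V + c} + V c\right)$)
$\left(-622 - 2282\right) + j{\left(-7,15 \right)} = \left(-622 - 2282\right) + 2 \cdot 15 \frac{1}{-7 + 15} \left(16 - 7 + 15 \left(-7\right)^{3} + \left(-7\right)^{2} \cdot 15^{2} + 16 \left(-7\right) 15^{2} + 16 \cdot 15 \left(-7\right)^{2}\right) = -2904 + 2 \cdot 15 \cdot \frac{1}{8} \left(16 - 7 + 15 \left(-343\right) + 49 \cdot 225 + 16 \left(-7\right) 225 + 16 \cdot 15 \cdot 49\right) = -2904 + 2 \cdot 15 \cdot \frac{1}{8} \left(16 - 7 - 5145 + 11025 - 25200 + 11760\right) = -2904 + 2 \cdot 15 \cdot \frac{1}{8} \left(-7551\right) = -2904 - \frac{113265}{4} = - \frac{124881}{4}$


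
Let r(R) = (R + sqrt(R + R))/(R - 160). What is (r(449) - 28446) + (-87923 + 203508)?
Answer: 25183620/289 + sqrt(898)/289 ≈ 87141.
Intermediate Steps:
r(R) = (R + sqrt(2)*sqrt(R))/(-160 + R) (r(R) = (R + sqrt(2*R))/(-160 + R) = (R + sqrt(2)*sqrt(R))/(-160 + R))
(r(449) - 28446) + (-87923 + 203508) = ((449 + sqrt(2)*sqrt(449))/(-160 + 449) - 28446) + (-87923 + 203508) = ((449 + sqrt(898))/289 - 28446) + 115585 = ((449/289 + sqrt(898)/289) - 28446) + 115585 = (-8220445/289 + sqrt(898)/289) + 115585 = 25183620/289 + sqrt(898)/289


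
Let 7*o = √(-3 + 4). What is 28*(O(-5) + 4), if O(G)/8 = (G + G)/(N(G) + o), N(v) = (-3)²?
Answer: -133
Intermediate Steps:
o = ⅐ (o = √(-3 + 4)/7 = √1/7 = (⅐)*1 = ⅐ ≈ 0.14286)
N(v) = 9
O(G) = 7*G/4 (O(G) = 8*((G + G)/(9 + ⅐)) = 8*((2*G)/(64/7)) = 8*((2*G)*(7/64)) = 8*(7*G/32) = 7*G/4)
28*(O(-5) + 4) = 28*((7/4)*(-5) + 4) = 28*(-35/4 + 4) = 28*(-19/4) = -133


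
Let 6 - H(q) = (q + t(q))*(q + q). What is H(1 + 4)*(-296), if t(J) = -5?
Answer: -1776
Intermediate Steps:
H(q) = 6 - 2*q*(-5 + q) (H(q) = 6 - (q - 5)*(q + q) = 6 - (-5 + q)*2*q = 6 - 2*q*(-5 + q))
H(1 + 4)*(-296) = (6 - 2*(1 + 4)² + 10*(1 + 4))*(-296) = (6 - 2*5² + 10*5)*(-296) = (6 - 2*25 + 50)*(-296) = (6 - 50 + 50)*(-296) = 6*(-296) = -1776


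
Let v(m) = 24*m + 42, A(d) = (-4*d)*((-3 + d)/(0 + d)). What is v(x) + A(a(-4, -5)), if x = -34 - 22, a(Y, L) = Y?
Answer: -1274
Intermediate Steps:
x = -56
A(d) = 12 - 4*d (A(d) = (-4*d)*((-3 + d)/d) = 12 - 4*d)
v(m) = 42 + 24*m
v(x) + A(a(-4, -5)) = (42 + 24*(-56)) + (12 - 4*(-4)) = (42 - 1344) + (12 + 16) = -1302 + 28 = -1274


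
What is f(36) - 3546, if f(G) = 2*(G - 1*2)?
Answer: -3478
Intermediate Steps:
f(G) = -4 + 2*G (f(G) = 2*(G - 2) = 2*(-2 + G) = -4 + 2*G)
f(36) - 3546 = (-4 + 2*36) - 3546 = (-4 + 72) - 3546 = 68 - 3546 = -3478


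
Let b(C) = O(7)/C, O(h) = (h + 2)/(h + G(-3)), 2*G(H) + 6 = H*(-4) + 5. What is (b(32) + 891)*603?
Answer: 214914627/400 ≈ 5.3729e+5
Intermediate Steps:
G(H) = -1/2 - 2*H (G(H) = -3 + (H*(-4) + 5)/2 = -3 + (-4*H + 5)/2 = -3 + (5 - 4*H)/2 = -3 + (5/2 - 2*H) = -1/2 - 2*H)
O(h) = (2 + h)/(11/2 + h) (O(h) = (h + 2)/(h + (-1/2 - 2*(-3))) = (2 + h)/(h + (-1/2 + 6)) = (2 + h)/(h + 11/2) = (2 + h)/(11/2 + h))
b(C) = 18/(25*C) (b(C) = (2*(2 + 7)/(11 + 2*7))/C = (2*9/(11 + 14))/C = (2*9/25)/C = (2*(1/25)*9)/C = 18/(25*C))
(b(32) + 891)*603 = ((18/25)/32 + 891)*603 = ((18/25)*(1/32) + 891)*603 = (9/400 + 891)*603 = (356409/400)*603 = 214914627/400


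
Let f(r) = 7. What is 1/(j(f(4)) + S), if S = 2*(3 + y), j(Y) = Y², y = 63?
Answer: 1/181 ≈ 0.0055249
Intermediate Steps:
S = 132 (S = 2*(3 + 63) = 2*66 = 132)
1/(j(f(4)) + S) = 1/(7² + 132) = 1/(49 + 132) = 1/181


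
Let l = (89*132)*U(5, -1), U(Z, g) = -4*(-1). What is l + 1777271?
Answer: 1824263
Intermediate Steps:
U(Z, g) = 4
l = 46992 (l = (89*132)*4 = 11748*4 = 46992)
l + 1777271 = 46992 + 1777271 = 1824263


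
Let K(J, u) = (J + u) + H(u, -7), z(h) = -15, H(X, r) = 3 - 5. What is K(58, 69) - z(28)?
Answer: 140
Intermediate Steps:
H(X, r) = -2
K(J, u) = -2 + J + u (K(J, u) = (J + u) - 2 = -2 + J + u)
K(58, 69) - z(28) = (-2 + 58 + 69) - 1*(-15) = 125 + 15 = 140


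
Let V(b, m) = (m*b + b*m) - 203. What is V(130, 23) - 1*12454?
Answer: -6677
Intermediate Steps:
V(b, m) = -203 + 2*b*m (V(b, m) = (b*m + b*m) - 203 = 2*b*m - 203 = -203 + 2*b*m)
V(130, 23) - 1*12454 = (-203 + 2*130*23) - 1*12454 = (-203 + 5980) - 12454 = 5777 - 12454 = -6677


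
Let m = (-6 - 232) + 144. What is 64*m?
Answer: -6016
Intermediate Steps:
m = -94 (m = -238 + 144 = -94)
64*m = 64*(-94) = -6016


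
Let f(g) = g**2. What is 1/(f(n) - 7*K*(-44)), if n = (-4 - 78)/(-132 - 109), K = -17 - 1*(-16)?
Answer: -58081/17882224 ≈ -0.0032480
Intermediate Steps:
K = -1 (K = -17 + 16 = -1)
n = 82/241 (n = -82/(-241) = -82*(-1/241) = 82/241 ≈ 0.34025)
1/(f(n) - 7*K*(-44)) = 1/((82/241)**2 - 7*(-1)*(-44)) = 1/(6724/58081 + 7*(-44)) = 1/(6724/58081 - 308) = 1/(-17882224/58081) = -58081/17882224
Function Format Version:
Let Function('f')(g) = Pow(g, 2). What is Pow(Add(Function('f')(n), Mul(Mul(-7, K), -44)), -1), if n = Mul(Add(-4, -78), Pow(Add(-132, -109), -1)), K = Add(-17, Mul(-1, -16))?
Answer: Rational(-58081, 17882224) ≈ -0.0032480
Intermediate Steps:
K = -1 (K = Add(-17, 16) = -1)
n = Rational(82, 241) (n = Mul(-82, Pow(-241, -1)) = Mul(-82, Rational(-1, 241)) = Rational(82, 241) ≈ 0.34025)
Pow(Add(Function('f')(n), Mul(Mul(-7, K), -44)), -1) = Pow(Add(Pow(Rational(82, 241), 2), Mul(Mul(-7, -1), -44)), -1) = Pow(Add(Rational(6724, 58081), Mul(7, -44)), -1) = Pow(Add(Rational(6724, 58081), -308), -1) = Pow(Rational(-17882224, 58081), -1) = Rational(-58081, 17882224)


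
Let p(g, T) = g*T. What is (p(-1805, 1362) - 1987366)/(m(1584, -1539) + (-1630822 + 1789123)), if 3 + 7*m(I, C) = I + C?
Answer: -4445776/158307 ≈ -28.083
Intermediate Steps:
m(I, C) = -3/7 + C/7 + I/7 (m(I, C) = -3/7 + (I + C)/7 = -3/7 + (C + I)/7 = -3/7 + (C/7 + I/7) = -3/7 + C/7 + I/7)
p(g, T) = T*g
(p(-1805, 1362) - 1987366)/(m(1584, -1539) + (-1630822 + 1789123)) = (1362*(-1805) - 1987366)/((-3/7 + (⅐)*(-1539) + (⅐)*1584) + (-1630822 + 1789123)) = (-2458410 - 1987366)/((-3/7 - 1539/7 + 1584/7) + 158301) = -4445776/(6 + 158301) = -4445776/158307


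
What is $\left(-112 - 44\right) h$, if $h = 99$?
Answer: $-15444$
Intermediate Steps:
$\left(-112 - 44\right) h = \left(-112 - 44\right) 99 = \left(-156\right) 99 = -15444$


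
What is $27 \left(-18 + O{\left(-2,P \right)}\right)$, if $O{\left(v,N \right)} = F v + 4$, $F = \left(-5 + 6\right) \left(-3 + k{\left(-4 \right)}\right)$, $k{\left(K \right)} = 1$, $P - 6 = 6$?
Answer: $-270$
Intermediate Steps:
$P = 12$ ($P = 6 + 6 = 12$)
$F = -2$ ($F = \left(-5 + 6\right) \left(-3 + 1\right) = 1 \left(-2\right) = -2$)
$O{\left(v,N \right)} = 4 - 2 v$ ($O{\left(v,N \right)} = - 2 v + 4 = 4 - 2 v$)
$27 \left(-18 + O{\left(-2,P \right)}\right) = 27 \left(-18 + \left(4 - -4\right)\right) = 27 \left(-18 + \left(4 + 4\right)\right) = 27 \left(-18 + 8\right) = 27 \left(-10\right) = -270$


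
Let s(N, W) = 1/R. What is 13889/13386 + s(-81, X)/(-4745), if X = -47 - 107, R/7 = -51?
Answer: 2614165919/2519490610 ≈ 1.0376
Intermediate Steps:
R = -357 (R = 7*(-51) = -357)
X = -154
s(N, W) = -1/357 (s(N, W) = 1/(-357) = -1/357)
13889/13386 + s(-81, X)/(-4745) = 13889/13386 - 1/357/(-4745) = 13889*(1/13386) - 1/357*(-1/4745) = 13889/13386 + 1/1693965 = 2614165919/2519490610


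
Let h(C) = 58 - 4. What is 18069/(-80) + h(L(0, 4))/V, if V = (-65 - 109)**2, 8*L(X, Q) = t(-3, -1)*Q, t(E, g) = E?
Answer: -15195909/67280 ≈ -225.86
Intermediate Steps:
L(X, Q) = -3*Q/8 (L(X, Q) = (-3*Q)/8 = -3*Q/8)
h(C) = 54
V = 30276 (V = (-174)**2 = 30276)
18069/(-80) + h(L(0, 4))/V = 18069/(-80) + 54/30276 = 18069*(-1/80) + 54*(1/30276) = -18069/80 + 3/1682 = -15195909/67280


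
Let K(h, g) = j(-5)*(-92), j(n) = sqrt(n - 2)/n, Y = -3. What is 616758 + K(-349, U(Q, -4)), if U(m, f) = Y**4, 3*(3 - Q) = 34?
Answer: 616758 + 92*I*sqrt(7)/5 ≈ 6.1676e+5 + 48.682*I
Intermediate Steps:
Q = -25/3 (Q = 3 - 1/3*34 = 3 - 34/3 = -25/3 ≈ -8.3333)
U(m, f) = 81 (U(m, f) = (-3)**4 = 81)
j(n) = sqrt(-2 + n)/n
K(h, g) = 92*I*sqrt(7)/5 (K(h, g) = (sqrt(-2 - 5)/(-5))*(-92) = -I*sqrt(7)/5*(-92) = 92*I*sqrt(7)/5)
616758 + K(-349, U(Q, -4)) = 616758 + 92*I*sqrt(7)/5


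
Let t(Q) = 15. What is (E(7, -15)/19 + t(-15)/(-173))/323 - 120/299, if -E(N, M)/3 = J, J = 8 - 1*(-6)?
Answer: -129661869/317448599 ≈ -0.40845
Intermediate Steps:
J = 14 (J = 8 + 6 = 14)
E(N, M) = -42 (E(N, M) = -3*14 = -42)
(E(7, -15)/19 + t(-15)/(-173))/323 - 120/299 = (-42/19 + 15/(-173))/323 - 120/299 = (-42*1/19 + 15*(-1/173))*(1/323) - 120*1/299 = (-42/19 - 15/173)*(1/323) - 120/299 = -7551/3287*1/323 - 120/299 = -7551/1061701 - 120/299 = -129661869/317448599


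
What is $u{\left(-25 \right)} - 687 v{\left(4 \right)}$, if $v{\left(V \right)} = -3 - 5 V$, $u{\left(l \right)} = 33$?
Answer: $15834$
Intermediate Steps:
$v{\left(V \right)} = -3 - 5 V$
$u{\left(-25 \right)} - 687 v{\left(4 \right)} = 33 - 687 \left(-3 - 20\right) = 33 - -15801 = 33 + 15801 = 15834$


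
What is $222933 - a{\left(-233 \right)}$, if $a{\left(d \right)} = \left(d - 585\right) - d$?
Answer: $223518$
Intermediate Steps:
$a{\left(d \right)} = -585$ ($a{\left(d \right)} = \left(d - 585\right) - d = \left(-585 + d\right) - d = -585$)
$222933 - a{\left(-233 \right)} = 222933 - -585 = 222933 + 585 = 223518$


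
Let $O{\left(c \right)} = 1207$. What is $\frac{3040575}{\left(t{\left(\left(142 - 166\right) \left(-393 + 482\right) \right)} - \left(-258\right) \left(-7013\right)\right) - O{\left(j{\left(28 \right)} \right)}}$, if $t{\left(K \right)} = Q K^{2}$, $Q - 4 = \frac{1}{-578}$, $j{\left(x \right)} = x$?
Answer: $\frac{878726175}{4748711999} \approx 0.18505$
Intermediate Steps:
$Q = \frac{2311}{578}$ ($Q = 4 + \frac{1}{-578} = 4 - \frac{1}{578} = \frac{2311}{578} \approx 3.9983$)
$t{\left(K \right)} = \frac{2311 K^{2}}{578}$
$\frac{3040575}{\left(t{\left(\left(142 - 166\right) \left(-393 + 482\right) \right)} - \left(-258\right) \left(-7013\right)\right) - O{\left(j{\left(28 \right)} \right)}} = \frac{3040575}{\left(\frac{2311 \left(\left(142 - 166\right) \left(-393 + 482\right)\right)^{2}}{578} - \left(-258\right) \left(-7013\right)\right) - 1207} = \frac{3040575}{\left(\frac{2311 \left(\left(-24\right) 89\right)^{2}}{578} - 1809354\right) - 1207} = \frac{3040575}{\left(\frac{2311 \left(-2136\right)^{2}}{578} - 1809354\right) - 1207} = \frac{3040575}{\left(\frac{2311}{578} \cdot 4562496 - 1809354\right) - 1207} = \frac{3040575}{\left(\frac{5271964128}{289} - 1809354\right) - 1207} = \frac{3040575}{\frac{4749060822}{289} - 1207} = \frac{3040575}{\frac{4748711999}{289}} = 3040575 \cdot \frac{289}{4748711999} = \frac{878726175}{4748711999}$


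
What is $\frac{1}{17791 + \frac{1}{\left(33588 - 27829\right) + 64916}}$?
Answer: $\frac{70675}{1257378926} \approx 5.6208 \cdot 10^{-5}$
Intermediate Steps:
$\frac{1}{17791 + \frac{1}{\left(33588 - 27829\right) + 64916}} = \frac{1}{17791 + \frac{1}{5759 + 64916}} = \frac{1}{17791 + \frac{1}{70675}} = \frac{1}{\frac{1257378926}{70675}} = \frac{70675}{1257378926}$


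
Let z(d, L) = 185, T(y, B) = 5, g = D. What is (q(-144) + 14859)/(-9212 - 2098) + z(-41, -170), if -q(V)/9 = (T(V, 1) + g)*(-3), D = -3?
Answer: 692479/3770 ≈ 183.68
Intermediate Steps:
g = -3
q(V) = 54 (q(V) = -9*(5 - 3)*(-3) = -18*(-3) = -9*(-6) = 54)
(q(-144) + 14859)/(-9212 - 2098) + z(-41, -170) = (54 + 14859)/(-9212 - 2098) + 185 = 14913/(-11310) + 185 = 14913*(-1/11310) + 185 = -4971/3770 + 185 = 692479/3770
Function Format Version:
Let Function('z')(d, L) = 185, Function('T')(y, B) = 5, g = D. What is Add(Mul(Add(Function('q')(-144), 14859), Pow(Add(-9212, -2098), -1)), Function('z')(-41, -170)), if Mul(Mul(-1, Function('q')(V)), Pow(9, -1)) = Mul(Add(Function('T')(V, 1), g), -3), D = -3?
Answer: Rational(692479, 3770) ≈ 183.68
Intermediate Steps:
g = -3
Function('q')(V) = 54 (Function('q')(V) = Mul(-9, Mul(Add(5, -3), -3)) = Mul(-9, Mul(2, -3)) = Mul(-9, -6) = 54)
Add(Mul(Add(Function('q')(-144), 14859), Pow(Add(-9212, -2098), -1)), Function('z')(-41, -170)) = Add(Mul(Add(54, 14859), Pow(Add(-9212, -2098), -1)), 185) = Add(Mul(14913, Pow(-11310, -1)), 185) = Add(Mul(14913, Rational(-1, 11310)), 185) = Add(Rational(-4971, 3770), 185) = Rational(692479, 3770)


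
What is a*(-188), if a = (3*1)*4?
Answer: -2256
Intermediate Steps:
a = 12 (a = 3*4 = 12)
a*(-188) = 12*(-188) = -2256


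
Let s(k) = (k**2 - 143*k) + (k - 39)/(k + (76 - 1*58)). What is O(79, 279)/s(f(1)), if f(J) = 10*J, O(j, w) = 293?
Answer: -8204/37269 ≈ -0.22013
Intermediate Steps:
s(k) = k**2 - 143*k + (-39 + k)/(18 + k) (s(k) = (k**2 - 143*k) + (-39 + k)/(k + (76 - 58)) = (k**2 - 143*k) + (-39 + k)/(k + 18) = (k**2 - 143*k) + (-39 + k)/(18 + k) = k**2 - 143*k + (-39 + k)/(18 + k))
O(79, 279)/s(f(1)) = 293/(((-39 + (10*1)**3 - 25730 - 125*(10*1)**2)/(18 + 10*1))) = 293/(((-39 + 10**3 - 2573*10 - 125*10**2)/(18 + 10))) = 293/(((-39 + 1000 - 25730 - 125*100)/28)) = 293/(((-39 + 1000 - 25730 - 12500)/28)) = 293/(((1/28)*(-37269))) = 293/(-37269/28) = 293*(-28/37269) = -8204/37269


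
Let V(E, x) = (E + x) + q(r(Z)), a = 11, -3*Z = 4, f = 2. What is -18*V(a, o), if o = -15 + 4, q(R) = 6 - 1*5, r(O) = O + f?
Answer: -18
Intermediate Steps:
Z = -4/3 (Z = -⅓*4 = -4/3 ≈ -1.3333)
r(O) = 2 + O (r(O) = O + 2 = 2 + O)
q(R) = 1 (q(R) = 6 - 5 = 1)
o = -11
V(E, x) = 1 + E + x (V(E, x) = (E + x) + 1 = 1 + E + x)
-18*V(a, o) = -18*(1 + 11 - 11) = -18*1 = -18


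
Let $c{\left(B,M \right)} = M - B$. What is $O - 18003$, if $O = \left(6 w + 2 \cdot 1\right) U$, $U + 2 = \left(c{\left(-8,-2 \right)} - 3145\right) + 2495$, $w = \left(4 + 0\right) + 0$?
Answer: $-34799$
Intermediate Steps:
$w = 4$ ($w = 4 + 0 = 4$)
$U = -646$ ($U = -2 + \left(\left(\left(-2 - -8\right) - 3145\right) + 2495\right) = -2 + \left(\left(\left(-2 + 8\right) - 3145\right) + 2495\right) = -2 + \left(\left(6 - 3145\right) + 2495\right) = -2 + \left(-3139 + 2495\right) = -2 - 644 = -646$)
$O = -16796$ ($O = \left(6 \cdot 4 + 2 \cdot 1\right) \left(-646\right) = \left(24 + 2\right) \left(-646\right) = 26 \left(-646\right) = -16796$)
$O - 18003 = -16796 - 18003 = -34799$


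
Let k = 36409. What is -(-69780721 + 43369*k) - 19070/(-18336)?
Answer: -13836723312065/9168 ≈ -1.5092e+9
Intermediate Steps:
-(-69780721 + 43369*k) - 19070/(-18336) = -43369/(1/(36409 - 1609)) - 19070/(-18336) = -43369/(1/34800) - 19070*(-1/18336) = -43369/1/34800 + 9535/9168 = -43369*34800 + 9535/9168 = -1509241200 + 9535/9168 = -13836723312065/9168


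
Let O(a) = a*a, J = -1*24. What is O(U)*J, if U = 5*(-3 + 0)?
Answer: -5400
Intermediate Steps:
J = -24
U = -15 (U = 5*(-3) = -15)
O(a) = a**2
O(U)*J = (-15)**2*(-24) = 225*(-24) = -5400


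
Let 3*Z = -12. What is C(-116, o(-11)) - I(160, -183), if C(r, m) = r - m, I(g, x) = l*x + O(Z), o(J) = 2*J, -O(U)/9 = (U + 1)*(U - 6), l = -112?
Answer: -20320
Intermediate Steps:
Z = -4 (Z = (⅓)*(-12) = -4)
O(U) = -9*(1 + U)*(-6 + U) (O(U) = -9*(U + 1)*(U - 6) = -9*(1 + U)*(-6 + U))
I(g, x) = -270 - 112*x (I(g, x) = -112*x + (54 - 9*(-4)² + 45*(-4)) = -112*x + (54 - 9*16 - 180) = -112*x + (54 - 144 - 180) = -112*x - 270 = -270 - 112*x)
C(-116, o(-11)) - I(160, -183) = (-116 - 2*(-11)) - (-270 - 112*(-183)) = (-116 - 1*(-22)) - (-270 + 20496) = (-116 + 22) - 1*20226 = -94 - 20226 = -20320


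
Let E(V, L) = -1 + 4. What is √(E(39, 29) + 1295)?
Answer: √1298 ≈ 36.028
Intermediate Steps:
E(V, L) = 3
√(E(39, 29) + 1295) = √(3 + 1295) = √1298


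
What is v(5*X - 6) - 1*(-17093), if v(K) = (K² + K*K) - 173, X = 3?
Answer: 17082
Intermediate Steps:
v(K) = -173 + 2*K² (v(K) = (K² + K²) - 173 = 2*K² - 173 = -173 + 2*K²)
v(5*X - 6) - 1*(-17093) = (-173 + 2*(5*3 - 6)²) - 1*(-17093) = (-173 + 2*(15 - 6)²) + 17093 = (-173 + 2*9²) + 17093 = (-173 + 2*81) + 17093 = (-173 + 162) + 17093 = -11 + 17093 = 17082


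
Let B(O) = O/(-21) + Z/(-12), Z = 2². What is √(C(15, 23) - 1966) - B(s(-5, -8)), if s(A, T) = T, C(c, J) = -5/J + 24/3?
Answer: -1/21 + I*√1035897/23 ≈ -0.047619 + 44.252*I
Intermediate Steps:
Z = 4
C(c, J) = 8 - 5/J (C(c, J) = -5/J + 24*(⅓) = -5/J + 8 = 8 - 5/J)
B(O) = -⅓ - O/21 (B(O) = O/(-21) + 4/(-12) = O*(-1/21) + 4*(-1/12) = -O/21 - ⅓ = -⅓ - O/21)
√(C(15, 23) - 1966) - B(s(-5, -8)) = √((8 - 5/23) - 1966) - (-⅓ - 1/21*(-8)) = √((8 - 5*1/23) - 1966) - (-⅓ + 8/21) = √((8 - 5/23) - 1966) - 1*1/21 = √(179/23 - 1966) - 1/21 = √(-45039/23) - 1/21 = I*√1035897/23 - 1/21 = -1/21 + I*√1035897/23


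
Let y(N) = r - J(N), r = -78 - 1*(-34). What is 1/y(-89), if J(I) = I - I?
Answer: -1/44 ≈ -0.022727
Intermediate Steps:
J(I) = 0
r = -44 (r = -78 + 34 = -44)
y(N) = -44 (y(N) = -44 - 1*0 = -44 + 0 = -44)
1/y(-89) = 1/(-44) = -1/44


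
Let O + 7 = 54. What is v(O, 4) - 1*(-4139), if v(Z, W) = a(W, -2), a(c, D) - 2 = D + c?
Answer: 4143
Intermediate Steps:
O = 47 (O = -7 + 54 = 47)
a(c, D) = 2 + D + c (a(c, D) = 2 + (D + c) = 2 + D + c)
v(Z, W) = W (v(Z, W) = 2 - 2 + W = W)
v(O, 4) - 1*(-4139) = 4 - 1*(-4139) = 4 + 4139 = 4143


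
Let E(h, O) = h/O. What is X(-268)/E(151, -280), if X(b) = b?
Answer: 75040/151 ≈ 496.95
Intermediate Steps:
X(-268)/E(151, -280) = -268/(151/(-280)) = -268/(151*(-1/280)) = -268/(-151/280) = -268*(-280/151) = 75040/151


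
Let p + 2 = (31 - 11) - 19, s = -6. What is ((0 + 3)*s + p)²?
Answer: 361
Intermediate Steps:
p = -1 (p = -2 + ((31 - 11) - 19) = -2 + (20 - 19) = -2 + 1 = -1)
((0 + 3)*s + p)² = ((0 + 3)*(-6) - 1)² = (3*(-6) - 1)² = (-18 - 1)² = (-19)² = 361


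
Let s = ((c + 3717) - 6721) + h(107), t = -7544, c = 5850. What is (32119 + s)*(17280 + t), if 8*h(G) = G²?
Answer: 354352673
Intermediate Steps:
h(G) = G²/8
s = 34217/8 (s = ((5850 + 3717) - 6721) + (⅛)*107² = (9567 - 6721) + (⅛)*11449 = 2846 + 11449/8 = 34217/8 ≈ 4277.1)
(32119 + s)*(17280 + t) = (32119 + 34217/8)*(17280 - 7544) = (291169/8)*9736 = 354352673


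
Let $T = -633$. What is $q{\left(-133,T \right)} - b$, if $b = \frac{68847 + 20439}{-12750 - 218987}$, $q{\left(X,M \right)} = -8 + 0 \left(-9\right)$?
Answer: $- \frac{1764610}{231737} \approx -7.6147$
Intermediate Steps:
$q{\left(X,M \right)} = -8$ ($q{\left(X,M \right)} = -8 + 0 = -8$)
$b = - \frac{89286}{231737}$ ($b = \frac{89286}{-231737} = 89286 \left(- \frac{1}{231737}\right) = - \frac{89286}{231737} \approx -0.38529$)
$q{\left(-133,T \right)} - b = -8 - - \frac{89286}{231737} = -8 + \frac{89286}{231737} = - \frac{1764610}{231737}$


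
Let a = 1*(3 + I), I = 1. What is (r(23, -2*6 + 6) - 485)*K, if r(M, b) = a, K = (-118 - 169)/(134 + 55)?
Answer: 19721/27 ≈ 730.41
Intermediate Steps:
K = -41/27 (K = -287/189 = -287*1/189 = -41/27 ≈ -1.5185)
a = 4 (a = 1*(3 + 1) = 1*4 = 4)
r(M, b) = 4
(r(23, -2*6 + 6) - 485)*K = (4 - 485)*(-41/27) = -481*(-41/27) = 19721/27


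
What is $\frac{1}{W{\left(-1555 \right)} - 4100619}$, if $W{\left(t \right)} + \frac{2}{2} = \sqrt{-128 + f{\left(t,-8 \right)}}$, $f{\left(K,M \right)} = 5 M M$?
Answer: $- \frac{1025155}{4203771096052} - \frac{\sqrt{3}}{2101885548026} \approx -2.4387 \cdot 10^{-7}$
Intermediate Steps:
$f{\left(K,M \right)} = 5 M^{2}$
$W{\left(t \right)} = -1 + 8 \sqrt{3}$ ($W{\left(t \right)} = -1 + \sqrt{-128 + 5 \left(-8\right)^{2}} = -1 + \sqrt{-128 + 5 \cdot 64} = -1 + \sqrt{-128 + 320} = -1 + \sqrt{192} = -1 + 8 \sqrt{3}$)
$\frac{1}{W{\left(-1555 \right)} - 4100619} = \frac{1}{\left(-1 + 8 \sqrt{3}\right) - 4100619} = \frac{1}{-4100620 + 8 \sqrt{3}}$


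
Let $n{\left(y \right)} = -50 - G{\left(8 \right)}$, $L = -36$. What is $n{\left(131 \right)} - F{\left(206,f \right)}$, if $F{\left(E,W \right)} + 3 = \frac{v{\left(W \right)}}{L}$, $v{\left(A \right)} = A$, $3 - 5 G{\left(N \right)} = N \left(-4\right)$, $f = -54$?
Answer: $- \frac{111}{2} \approx -55.5$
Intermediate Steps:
$G{\left(N \right)} = \frac{3}{5} + \frac{4 N}{5}$ ($G{\left(N \right)} = \frac{3}{5} - \frac{N \left(-4\right)}{5} = \frac{3}{5} - \frac{\left(-4\right) N}{5} = \frac{3}{5} + \frac{4 N}{5}$)
$n{\left(y \right)} = -57$ ($n{\left(y \right)} = -50 - \left(\frac{3}{5} + \frac{4}{5} \cdot 8\right) = -50 - \left(\frac{3}{5} + \frac{32}{5}\right) = -50 - 7 = -57$)
$F{\left(E,W \right)} = -3 - \frac{W}{36}$ ($F{\left(E,W \right)} = -3 + \frac{W}{-36} = -3 + W \left(- \frac{1}{36}\right) = -3 - \frac{W}{36}$)
$n{\left(131 \right)} - F{\left(206,f \right)} = -57 - \left(-3 - - \frac{3}{2}\right) = -57 - \left(-3 + \frac{3}{2}\right) = -57 - - \frac{3}{2} = -57 + \frac{3}{2} = - \frac{111}{2}$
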